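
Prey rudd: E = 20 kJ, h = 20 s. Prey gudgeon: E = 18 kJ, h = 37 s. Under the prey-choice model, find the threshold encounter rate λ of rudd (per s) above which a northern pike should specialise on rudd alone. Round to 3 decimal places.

0.047 per s

Drop gudgeon once their profitability E₂/h₂ falls below the rate achievable on rudd alone: E₂/h₂ = λE₁/(1 + λh₁).
Solve for λ: λE₁h₂ = E₂(1 + λh₁) → λ(E₁h₂ − E₂h₁) = E₂ → λ = E₂/(E₁h₂ − E₂h₁).
λ = 18/(20×37 − 18×20) = 18/380 = 0.04737 per s.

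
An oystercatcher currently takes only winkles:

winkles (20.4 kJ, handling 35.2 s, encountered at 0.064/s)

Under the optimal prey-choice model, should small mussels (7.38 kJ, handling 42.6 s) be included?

No

On winkles alone, R = ΣλE/(1+Σλh) = 1.306/3.253 = 0.4014 kJ/s.
Profitability of small mussels: 7.38/42.6 = 0.1732 kJ/s.
0.1732 < 0.4014, so adding small mussels would lower the average — exclude it.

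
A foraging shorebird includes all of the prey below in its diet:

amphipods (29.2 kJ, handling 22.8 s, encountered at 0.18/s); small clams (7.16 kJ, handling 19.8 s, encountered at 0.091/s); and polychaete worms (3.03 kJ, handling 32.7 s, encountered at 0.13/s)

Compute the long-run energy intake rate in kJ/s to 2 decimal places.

Energy encountered per unit search time: 0.18×29.2 + 0.091×7.16 + 0.13×3.03 = 6.301 kJ/s.
Handling time per unit search time: 0.18×22.8 + 0.091×19.8 + 0.13×32.7 = 10.16.
Rate = 6.301/(1 + 10.16) = 0.5648 kJ/s.

0.56 kJ/s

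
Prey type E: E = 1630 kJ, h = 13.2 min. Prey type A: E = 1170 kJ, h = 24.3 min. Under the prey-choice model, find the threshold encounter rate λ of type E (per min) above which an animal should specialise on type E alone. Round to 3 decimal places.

At the threshold, the rate on type E alone equals the profitability of type A: λ·1630/(1 + λ·13.2) = 1170/24.3 = 48.15.
Rearranging, λ(1630 − 48.15×13.2) = 48.15, so λ = 48.15/994.4 = 0.04842 per min.

0.048 per min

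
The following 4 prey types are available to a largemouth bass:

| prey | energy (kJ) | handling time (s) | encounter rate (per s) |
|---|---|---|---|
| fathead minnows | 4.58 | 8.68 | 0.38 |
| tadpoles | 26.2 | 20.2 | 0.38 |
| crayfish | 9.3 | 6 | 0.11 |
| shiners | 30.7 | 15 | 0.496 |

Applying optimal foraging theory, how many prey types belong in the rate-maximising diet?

1

Rank by E/h (kJ/s): shiners 2.05, crayfish 1.55, tadpoles 1.3, fathead minnows 0.528. Include each in turn until the next type's E/h falls below the running intake rate.
Rate on top 1: 1.804. crayfish: 1.55 < 1.804 → exclude; stop.
Optimal diet: shiners — 1 of 4 types.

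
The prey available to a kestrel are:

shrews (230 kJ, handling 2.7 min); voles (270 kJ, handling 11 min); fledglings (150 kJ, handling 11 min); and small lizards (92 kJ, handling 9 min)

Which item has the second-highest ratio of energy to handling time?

voles

In descending order of E/h:
shrews: 230/2.7 = 85.2 kJ/min
voles: 270/11 = 24.5 kJ/min
fledglings: 150/11 = 13.6 kJ/min
small lizards: 92/9 = 10.2 kJ/min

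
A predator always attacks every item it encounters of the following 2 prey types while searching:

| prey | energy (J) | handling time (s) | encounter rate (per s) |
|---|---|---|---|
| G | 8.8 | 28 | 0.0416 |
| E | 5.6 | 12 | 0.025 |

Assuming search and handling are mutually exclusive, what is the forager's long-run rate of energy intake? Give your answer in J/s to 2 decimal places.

R = (0.0416×8.8 + 0.025×5.6) / (1 + 0.0416×28 + 0.025×12) = 0.5061/2.465 = 0.2053 J/s.

0.21 J/s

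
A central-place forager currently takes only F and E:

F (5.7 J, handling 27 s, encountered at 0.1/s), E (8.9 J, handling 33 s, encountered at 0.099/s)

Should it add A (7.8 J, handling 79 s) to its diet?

No

On F and E alone, R = ΣλE/(1+Σλh) = 1.451/6.967 = 0.2083 J/s.
Profitability of A: 7.8/79 = 0.09873 J/s.
Since 0.09873 < R, time spent handling A is better spent searching.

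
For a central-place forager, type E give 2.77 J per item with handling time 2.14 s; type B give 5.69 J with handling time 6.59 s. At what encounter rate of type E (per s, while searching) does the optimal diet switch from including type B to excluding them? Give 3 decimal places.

0.936 per s

At the threshold, the rate on type E alone equals the profitability of type B: λ·2.77/(1 + λ·2.14) = 5.69/6.59 = 0.8634.
Rearranging, λ(2.77 − 0.8634×2.14) = 0.8634, so λ = 0.8634/0.9223 = 0.9362 per s.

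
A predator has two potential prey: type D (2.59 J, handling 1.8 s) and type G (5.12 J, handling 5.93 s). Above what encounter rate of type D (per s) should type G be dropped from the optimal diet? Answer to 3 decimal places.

Drop type G once their profitability E₂/h₂ falls below the rate achievable on type D alone: E₂/h₂ = λE₁/(1 + λh₁).
Solve for λ: λE₁h₂ = E₂(1 + λh₁) → λ(E₁h₂ − E₂h₁) = E₂ → λ = E₂/(E₁h₂ − E₂h₁).
λ = 5.12/(2.59×5.93 − 5.12×1.8) = 5.12/6.143 = 0.8335 per s.

0.834 per s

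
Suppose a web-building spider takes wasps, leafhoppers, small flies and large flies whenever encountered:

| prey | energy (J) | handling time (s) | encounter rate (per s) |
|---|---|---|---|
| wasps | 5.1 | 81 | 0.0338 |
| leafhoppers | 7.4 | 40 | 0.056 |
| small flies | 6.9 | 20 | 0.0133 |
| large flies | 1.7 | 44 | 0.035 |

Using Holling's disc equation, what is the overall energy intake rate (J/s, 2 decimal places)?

0.09 J/s

R = (0.0338×5.1 + 0.056×7.4 + 0.0133×6.9 + 0.035×1.7) / (1 + 0.0338×81 + 0.056×40 + 0.0133×20 + 0.035×44) = 0.738/7.784 = 0.09482 J/s.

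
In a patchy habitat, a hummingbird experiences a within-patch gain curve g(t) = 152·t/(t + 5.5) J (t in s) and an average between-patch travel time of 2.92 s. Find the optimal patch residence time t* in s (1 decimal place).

4.0 s

Maximise g(t)/(T+t): set derivative to zero → g'(t)(T+t) = g(t).
g'(t) = 152·5.5/(t + 5.5)². Setting 152·5.5/(t+5.5)² = 152t/[(t+5.5)(2.92+t)] gives 5.5(2.92+t) = t(t+5.5), so t² = 5.5×2.92 = 16.06.
t* = √16.06 = 4.007 s.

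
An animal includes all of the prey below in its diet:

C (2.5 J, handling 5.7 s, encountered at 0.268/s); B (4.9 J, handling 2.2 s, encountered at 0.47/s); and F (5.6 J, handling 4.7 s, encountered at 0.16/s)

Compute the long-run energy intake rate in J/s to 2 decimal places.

R = (0.268×2.5 + 0.47×4.9 + 0.16×5.6) / (1 + 0.268×5.7 + 0.47×2.2 + 0.16×4.7) = 3.869/4.314 = 0.8969 J/s.

0.90 J/s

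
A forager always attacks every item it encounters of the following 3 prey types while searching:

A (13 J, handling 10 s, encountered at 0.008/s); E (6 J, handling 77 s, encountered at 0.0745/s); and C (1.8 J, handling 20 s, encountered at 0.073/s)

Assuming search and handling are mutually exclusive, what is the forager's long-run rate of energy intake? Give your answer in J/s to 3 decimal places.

Energy encountered per unit search time: 0.008×13 + 0.0745×6 + 0.073×1.8 = 0.6824 J/s.
Handling time per unit search time: 0.008×10 + 0.0745×77 + 0.073×20 = 7.276.
Rate = 0.6824/(1 + 7.276) = 0.08245 J/s.

0.082 J/s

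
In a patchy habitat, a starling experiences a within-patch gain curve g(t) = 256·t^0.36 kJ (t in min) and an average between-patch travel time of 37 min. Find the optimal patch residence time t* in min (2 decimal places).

20.81 min

Maximise g(t)/(T+t): set derivative to zero → g'(t)(T+t) = g(t).
g'(t) = 0.36·256·t^-0.64. Setting 0.36·256·t^-0.64 = 256·t^0.36/(37+t) gives 0.36(37+t) = t, so 0.64·t = 0.36×37.
t* = 0.36×37/0.64 = 20.81 min.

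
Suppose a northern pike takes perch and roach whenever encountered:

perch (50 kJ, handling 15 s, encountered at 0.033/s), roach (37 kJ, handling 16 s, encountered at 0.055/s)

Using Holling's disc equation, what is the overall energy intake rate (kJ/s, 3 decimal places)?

R = (0.033×50 + 0.055×37) / (1 + 0.033×15 + 0.055×16) = 3.685/2.375 = 1.552 kJ/s.

1.552 kJ/s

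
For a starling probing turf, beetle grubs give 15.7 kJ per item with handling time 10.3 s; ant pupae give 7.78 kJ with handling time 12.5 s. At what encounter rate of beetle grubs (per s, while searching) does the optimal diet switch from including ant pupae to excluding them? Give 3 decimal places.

At the threshold, the rate on beetle grubs alone equals the profitability of ant pupae: λ·15.7/(1 + λ·10.3) = 7.78/12.5 = 0.6224.
Rearranging, λ(15.7 − 0.6224×10.3) = 0.6224, so λ = 0.6224/9.289 = 0.067 per s.

0.067 per s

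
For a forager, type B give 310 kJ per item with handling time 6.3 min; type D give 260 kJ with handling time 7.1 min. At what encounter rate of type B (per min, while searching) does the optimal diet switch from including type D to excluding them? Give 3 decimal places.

Drop type D once their profitability E₂/h₂ falls below the rate achievable on type B alone: E₂/h₂ = λE₁/(1 + λh₁).
Solve for λ: λE₁h₂ = E₂(1 + λh₁) → λ(E₁h₂ − E₂h₁) = E₂ → λ = E₂/(E₁h₂ − E₂h₁).
λ = 260/(310×7.1 − 260×6.3) = 260/563 = 0.4618 per min.

0.462 per min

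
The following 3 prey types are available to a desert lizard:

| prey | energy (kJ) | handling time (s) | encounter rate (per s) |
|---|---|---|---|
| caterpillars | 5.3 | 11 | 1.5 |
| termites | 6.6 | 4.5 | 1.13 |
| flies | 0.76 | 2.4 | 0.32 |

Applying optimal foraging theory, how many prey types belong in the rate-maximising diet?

Rank by E/h (kJ/s): termites 1.47, caterpillars 0.482, flies 0.317. Include each in turn until the next type's E/h falls below the running intake rate.
Rate on top 1: 1.226. caterpillars: 0.482 < 1.226 → exclude; stop.
Optimal diet: termites — 1 of 3 types.

1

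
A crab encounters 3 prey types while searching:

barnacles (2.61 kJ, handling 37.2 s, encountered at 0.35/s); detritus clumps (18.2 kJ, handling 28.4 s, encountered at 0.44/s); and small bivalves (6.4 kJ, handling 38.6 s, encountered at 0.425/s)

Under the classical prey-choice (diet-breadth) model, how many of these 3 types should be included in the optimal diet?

1

Rank by E/h (kJ/s): detritus clumps 0.641, small bivalves 0.166, barnacles 0.0702. Include each in turn until the next type's E/h falls below the running intake rate.
Rate on top 1: 0.5934. small bivalves: 0.166 < 0.5934 → exclude; stop.
Optimal diet: detritus clumps — 1 of 3 types.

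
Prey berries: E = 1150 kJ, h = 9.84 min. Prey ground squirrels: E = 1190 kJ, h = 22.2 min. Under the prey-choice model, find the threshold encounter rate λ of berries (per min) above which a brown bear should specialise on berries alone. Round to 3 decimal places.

The zero-one rule: include ground squirrels iff E₂/h₂ > λE₁/(1+λh₁). Equality gives the switch point.
λE₁h₂ = E₂ + λE₂h₁ ⇒ λ = E₂/(E₁h₂ − E₂h₁) = 1190/(2.553e+04 − 1.171e+04) = 0.0861 per min.

0.086 per min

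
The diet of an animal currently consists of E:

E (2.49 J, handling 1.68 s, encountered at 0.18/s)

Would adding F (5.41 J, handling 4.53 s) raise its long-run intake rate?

Current rate: (0.18×2.49)/(1 + 0.18×1.68) = 0.3441 J/s.
Profitability of F: 5.41/4.53 = 1.194 J/s.
1.194 > 0.3441, so adding F raises the average — include it.

Yes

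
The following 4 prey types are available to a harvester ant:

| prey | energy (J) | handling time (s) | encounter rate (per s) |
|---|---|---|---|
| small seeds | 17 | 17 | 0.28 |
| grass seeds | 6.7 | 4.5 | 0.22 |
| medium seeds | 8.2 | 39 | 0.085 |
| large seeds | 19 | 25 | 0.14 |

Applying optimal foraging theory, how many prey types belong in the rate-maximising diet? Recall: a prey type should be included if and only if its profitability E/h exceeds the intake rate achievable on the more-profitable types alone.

Profitabilities (E/h, J/s): grass seeds 1.49, small seeds 1, large seeds 0.76, medium seeds 0.21. Add prey in this order while the next type's profitability exceeds the intake rate on those already taken.
Rate on top 1: 0.7407. small seeds: 1 > 0.7407 → include.
Rate on top 2: 0.9236. large seeds: 0.76 < 0.9236 → exclude; stop.
Optimal diet: grass seeds, small seeds — 2 of 4 types.

2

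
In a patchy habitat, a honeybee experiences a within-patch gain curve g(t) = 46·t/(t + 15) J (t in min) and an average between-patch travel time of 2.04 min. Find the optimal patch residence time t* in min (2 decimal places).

5.53 min

Maximise g(t)/(T+t): set derivative to zero → g'(t)(T+t) = g(t).
g'(t) = 46·15/(t + 15)². Setting 46·15/(t+15)² = 46t/[(t+15)(2.04+t)] gives 15(2.04+t) = t(t+15), so t² = 15×2.04 = 30.6.
t* = √30.6 = 5.532 min.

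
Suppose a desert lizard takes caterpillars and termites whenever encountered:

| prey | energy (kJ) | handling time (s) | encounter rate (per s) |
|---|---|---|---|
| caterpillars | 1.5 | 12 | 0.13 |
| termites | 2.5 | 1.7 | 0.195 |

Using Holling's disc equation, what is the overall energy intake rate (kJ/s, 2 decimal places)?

0.24 kJ/s

Energy encountered per unit search time: 0.13×1.5 + 0.195×2.5 = 0.6825 kJ/s.
Handling time per unit search time: 0.13×12 + 0.195×1.7 = 1.892.
Rate = 0.6825/(1 + 1.892) = 0.236 kJ/s.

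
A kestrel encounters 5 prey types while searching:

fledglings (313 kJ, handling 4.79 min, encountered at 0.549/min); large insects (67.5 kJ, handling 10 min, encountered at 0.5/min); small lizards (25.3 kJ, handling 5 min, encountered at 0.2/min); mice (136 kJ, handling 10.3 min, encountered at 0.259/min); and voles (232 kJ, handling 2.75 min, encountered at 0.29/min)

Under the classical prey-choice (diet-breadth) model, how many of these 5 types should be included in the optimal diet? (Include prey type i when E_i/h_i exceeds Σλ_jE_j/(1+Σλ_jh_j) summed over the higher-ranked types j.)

Profitabilities (E/h, kJ/min): voles 84.4, fledglings 65.3, mice 13.2, large insects 6.75, small lizards 5.06. Add prey in this order while the next type's profitability exceeds the intake rate on those already taken.
Rate on top 1: 37.43. fledglings: 65.3 > 37.43 → include.
Rate on top 2: 54.01. mice: 13.2 < 54.01 → exclude; stop.
Optimal diet: voles, fledglings — 2 of 5 types.

2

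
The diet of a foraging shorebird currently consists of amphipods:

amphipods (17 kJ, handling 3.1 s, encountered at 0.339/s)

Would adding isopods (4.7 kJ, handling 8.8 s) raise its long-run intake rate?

No

Intake rate on the current diet: R = (0.339×17) / (1 + 0.339×3.1) = 5.763/2.051 = 2.81 kJ/s.
isopods: E/h = 4.7/8.8 = 0.5341 kJ/s.
Since 0.5341 < R, time spent handling isopods is better spent searching.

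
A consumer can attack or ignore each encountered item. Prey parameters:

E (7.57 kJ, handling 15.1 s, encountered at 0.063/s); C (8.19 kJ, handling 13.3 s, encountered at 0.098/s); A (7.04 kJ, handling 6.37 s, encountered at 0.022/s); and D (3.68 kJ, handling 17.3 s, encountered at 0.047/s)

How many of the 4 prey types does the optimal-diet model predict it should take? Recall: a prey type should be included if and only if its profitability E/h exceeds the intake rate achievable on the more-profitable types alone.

3

Profitabilities (E/h, kJ/s): A 1.11, C 0.616, E 0.501, D 0.213. Add prey in this order while the next type's profitability exceeds the intake rate on those already taken.
Rate on top 1: 0.1358. C: 0.616 > 0.1358 → include.
Rate on top 2: 0.3918. E: 0.501 > 0.3918 → include.
Rate on top 3: 0.4225. D: 0.213 < 0.4225 → exclude; stop.
Optimal diet: A, C, E — 3 of 4 types.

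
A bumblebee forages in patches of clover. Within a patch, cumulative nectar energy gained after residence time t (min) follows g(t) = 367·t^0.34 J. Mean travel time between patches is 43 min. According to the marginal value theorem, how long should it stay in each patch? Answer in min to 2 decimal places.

22.15 min

By the marginal value theorem, leave when the instantaneous gain rate g'(t) equals the habitat-wide average g(t)/(T + t).
g'(t) = 0.34·367·t^-0.66. Setting 0.34·367·t^-0.66 = 367·t^0.34/(43+t) gives 0.34(43+t) = t, so 0.66·t = 0.34×43.
t* = 0.34×43/0.66 = 22.15 min.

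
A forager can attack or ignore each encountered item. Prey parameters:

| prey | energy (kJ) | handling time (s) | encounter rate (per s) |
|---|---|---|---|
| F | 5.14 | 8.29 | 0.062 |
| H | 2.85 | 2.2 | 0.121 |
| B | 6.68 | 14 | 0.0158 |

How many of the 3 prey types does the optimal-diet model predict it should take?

Profitabilities (E/h, kJ/s): H 1.3, F 0.62, B 0.477. Add prey in this order while the next type's profitability exceeds the intake rate on those already taken.
Rate on top 1: 0.2724. F: 0.62 > 0.2724 → include.
Rate on top 2: 0.3727. B: 0.477 > 0.3727 → include.
Optimal diet: H, F, B — 3 of 3 types.

3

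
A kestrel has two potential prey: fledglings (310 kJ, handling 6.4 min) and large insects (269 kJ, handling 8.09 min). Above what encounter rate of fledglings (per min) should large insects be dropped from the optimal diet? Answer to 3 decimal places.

Drop large insects once their profitability E₂/h₂ falls below the rate achievable on fledglings alone: E₂/h₂ = λE₁/(1 + λh₁).
Solve for λ: λE₁h₂ = E₂(1 + λh₁) → λ(E₁h₂ − E₂h₁) = E₂ → λ = E₂/(E₁h₂ − E₂h₁).
λ = 269/(310×8.09 − 269×6.4) = 269/786.3 = 0.3421 per min.

0.342 per min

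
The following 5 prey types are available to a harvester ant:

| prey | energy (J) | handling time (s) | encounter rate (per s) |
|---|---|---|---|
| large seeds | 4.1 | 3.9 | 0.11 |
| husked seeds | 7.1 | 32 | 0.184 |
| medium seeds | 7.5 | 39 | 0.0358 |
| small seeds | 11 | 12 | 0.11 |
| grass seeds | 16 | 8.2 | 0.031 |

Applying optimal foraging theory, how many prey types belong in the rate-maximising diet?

Rank by E/h (J/s): grass seeds 1.95, large seeds 1.05, small seeds 0.917, husked seeds 0.222, medium seeds 0.192. Include each in turn until the next type's E/h falls below the running intake rate.
Rate on top 1: 0.3955. large seeds: 1.05 > 0.3955 → include.
Rate on top 2: 0.5626. small seeds: 0.917 > 0.5626 → include.
Rate on top 3: 0.7182. husked seeds: 0.222 < 0.7182 → exclude; stop.
Optimal diet: grass seeds, large seeds, small seeds — 3 of 5 types.

3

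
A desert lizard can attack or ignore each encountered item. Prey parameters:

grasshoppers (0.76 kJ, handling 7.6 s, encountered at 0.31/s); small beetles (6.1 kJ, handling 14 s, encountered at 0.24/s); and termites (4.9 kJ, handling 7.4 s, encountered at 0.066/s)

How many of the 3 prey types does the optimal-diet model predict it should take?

2

Profitabilities (E/h, kJ/s): termites 0.662, small beetles 0.436, grasshoppers 0.1. Add prey in this order while the next type's profitability exceeds the intake rate on those already taken.
Rate on top 1: 0.2173. small beetles: 0.436 > 0.2173 → include.
Rate on top 2: 0.3687. grasshoppers: 0.1 < 0.3687 → exclude; stop.
Optimal diet: termites, small beetles — 2 of 3 types.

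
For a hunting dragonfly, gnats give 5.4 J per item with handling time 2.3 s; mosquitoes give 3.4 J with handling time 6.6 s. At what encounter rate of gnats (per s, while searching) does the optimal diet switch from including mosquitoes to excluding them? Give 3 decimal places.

0.122 per s

Drop mosquitoes once their profitability E₂/h₂ falls below the rate achievable on gnats alone: E₂/h₂ = λE₁/(1 + λh₁).
Solve for λ: λE₁h₂ = E₂(1 + λh₁) → λ(E₁h₂ − E₂h₁) = E₂ → λ = E₂/(E₁h₂ − E₂h₁).
λ = 3.4/(5.4×6.6 − 3.4×2.3) = 3.4/27.82 = 0.1222 per s.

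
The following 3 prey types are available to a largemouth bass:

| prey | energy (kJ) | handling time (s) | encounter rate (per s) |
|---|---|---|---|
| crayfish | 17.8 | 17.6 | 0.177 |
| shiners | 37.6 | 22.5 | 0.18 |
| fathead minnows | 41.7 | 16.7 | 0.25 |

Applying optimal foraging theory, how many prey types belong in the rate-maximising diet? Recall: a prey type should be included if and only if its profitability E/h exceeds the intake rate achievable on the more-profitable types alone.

Profitabilities (E/h, kJ/s): fathead minnows 2.5, shiners 1.67, crayfish 1.01. Add prey in this order while the next type's profitability exceeds the intake rate on those already taken.
Rate on top 1: 2.014. shiners: 1.67 < 2.014 → exclude; stop.
Optimal diet: fathead minnows — 1 of 3 types.

1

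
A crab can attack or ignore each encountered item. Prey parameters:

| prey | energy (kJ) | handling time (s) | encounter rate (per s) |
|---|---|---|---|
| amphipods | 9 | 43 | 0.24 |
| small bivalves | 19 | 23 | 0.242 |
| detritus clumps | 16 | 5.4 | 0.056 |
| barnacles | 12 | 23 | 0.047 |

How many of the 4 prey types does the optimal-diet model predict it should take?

Profitabilities (E/h, kJ/s): detritus clumps 2.96, small bivalves 0.826, barnacles 0.522, amphipods 0.209. Add prey in this order while the next type's profitability exceeds the intake rate on those already taken.
Rate on top 1: 0.688. small bivalves: 0.826 > 0.688 → include.
Rate on top 2: 0.7999. barnacles: 0.522 < 0.7999 → exclude; stop.
Optimal diet: detritus clumps, small bivalves — 2 of 4 types.

2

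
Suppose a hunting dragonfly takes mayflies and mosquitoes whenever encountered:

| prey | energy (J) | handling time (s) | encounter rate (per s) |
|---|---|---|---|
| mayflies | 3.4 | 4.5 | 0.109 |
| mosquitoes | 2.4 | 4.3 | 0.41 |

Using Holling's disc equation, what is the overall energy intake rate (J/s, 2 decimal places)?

R = Σλ_iE_i / (1 + Σλ_ih_i)
Numerator: 0.109×3.4 + 0.41×2.4 = 1.355
Denominator: 1 + 0.109×4.5 + 0.41×4.3 = 3.253
R = 1.355/3.253 = 0.4164 J/s

0.42 J/s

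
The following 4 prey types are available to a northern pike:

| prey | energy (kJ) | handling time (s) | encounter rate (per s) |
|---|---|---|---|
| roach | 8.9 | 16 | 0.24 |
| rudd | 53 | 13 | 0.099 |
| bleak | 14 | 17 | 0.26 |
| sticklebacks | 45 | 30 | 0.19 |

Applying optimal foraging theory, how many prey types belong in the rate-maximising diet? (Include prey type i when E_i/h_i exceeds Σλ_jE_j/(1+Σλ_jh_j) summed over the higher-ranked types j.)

Rank by E/h (kJ/s): rudd 4.08, sticklebacks 1.5, bleak 0.824, roach 0.556. Include each in turn until the next type's E/h falls below the running intake rate.
Rate on top 1: 2.294. sticklebacks: 1.5 < 2.294 → exclude; stop.
Optimal diet: rudd — 1 of 4 types.

1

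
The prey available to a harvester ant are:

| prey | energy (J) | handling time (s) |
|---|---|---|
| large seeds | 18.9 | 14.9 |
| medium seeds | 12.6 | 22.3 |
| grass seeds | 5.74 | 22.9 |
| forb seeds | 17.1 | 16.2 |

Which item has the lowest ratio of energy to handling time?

grass seeds

In descending order of E/h:
large seeds: 18.9/14.9 = 1.27 J/s
forb seeds: 17.1/16.2 = 1.06 J/s
medium seeds: 12.6/22.3 = 0.565 J/s
grass seeds: 5.74/22.9 = 0.251 J/s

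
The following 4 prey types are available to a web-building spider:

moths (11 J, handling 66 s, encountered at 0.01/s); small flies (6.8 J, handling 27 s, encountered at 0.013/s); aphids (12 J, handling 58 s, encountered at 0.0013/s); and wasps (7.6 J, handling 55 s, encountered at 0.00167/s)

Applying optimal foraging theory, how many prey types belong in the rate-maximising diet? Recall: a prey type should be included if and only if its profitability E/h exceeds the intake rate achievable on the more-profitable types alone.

4

Profitabilities (E/h, J/s): small flies 0.252, aphids 0.207, moths 0.167, wasps 0.138. Add prey in this order while the next type's profitability exceeds the intake rate on those already taken.
Rate on top 1: 0.06543. aphids: 0.207 > 0.06543 → include.
Rate on top 2: 0.07291. moths: 0.167 > 0.07291 → include.
Rate on top 3: 0.1026. wasps: 0.138 > 0.1026 → include.
Optimal diet: small flies, aphids, moths, wasps — 4 of 4 types.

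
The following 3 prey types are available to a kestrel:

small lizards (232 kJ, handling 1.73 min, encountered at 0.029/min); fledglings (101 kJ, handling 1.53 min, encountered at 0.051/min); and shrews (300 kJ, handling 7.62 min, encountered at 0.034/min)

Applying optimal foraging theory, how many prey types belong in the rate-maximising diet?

Rank by E/h (kJ/min): small lizards 134, fledglings 66, shrews 39.4. Include each in turn until the next type's E/h falls below the running intake rate.
Rate on top 1: 6.407. fledglings: 66 > 6.407 → include.
Rate on top 2: 10.53. shrews: 39.4 > 10.53 → include.
Optimal diet: small lizards, fledglings, shrews — 3 of 3 types.

3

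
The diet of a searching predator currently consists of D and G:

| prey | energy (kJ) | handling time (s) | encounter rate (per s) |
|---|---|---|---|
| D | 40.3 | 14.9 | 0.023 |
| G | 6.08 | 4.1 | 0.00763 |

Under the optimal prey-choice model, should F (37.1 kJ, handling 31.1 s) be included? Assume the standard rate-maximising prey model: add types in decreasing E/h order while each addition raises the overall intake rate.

Current rate: (0.023×40.3 + 0.00763×6.08)/(1 + 0.023×14.9 + 0.00763×4.1) = 0.7084 kJ/s.
F: E/h = 37.1/31.1 = 1.193 kJ/s.
1.193 > 0.7084, so adding F raises the average — include it.

Yes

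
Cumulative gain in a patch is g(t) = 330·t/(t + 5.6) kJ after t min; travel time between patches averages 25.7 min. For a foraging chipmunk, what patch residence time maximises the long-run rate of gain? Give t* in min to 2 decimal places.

Optimal t* satisfies g'(t*) = g(t*)/(T + t*).
g'(t) = 330·5.6/(t + 5.6)². Setting 330·5.6/(t+5.6)² = 330t/[(t+5.6)(25.7+t)] gives 5.6(25.7+t) = t(t+5.6), so t² = 5.6×25.7 = 143.9.
t* = √143.9 = 12 min.

12.00 min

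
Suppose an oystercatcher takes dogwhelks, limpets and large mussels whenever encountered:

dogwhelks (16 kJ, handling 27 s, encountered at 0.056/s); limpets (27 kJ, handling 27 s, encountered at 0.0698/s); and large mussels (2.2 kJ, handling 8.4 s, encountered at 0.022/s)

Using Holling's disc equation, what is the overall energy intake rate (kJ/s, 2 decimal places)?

Energy encountered per unit search time: 0.056×16 + 0.0698×27 + 0.022×2.2 = 2.829 kJ/s.
Handling time per unit search time: 0.056×27 + 0.0698×27 + 0.022×8.4 = 3.581.
Rate = 2.829/(1 + 3.581) = 0.6175 kJ/s.

0.62 kJ/s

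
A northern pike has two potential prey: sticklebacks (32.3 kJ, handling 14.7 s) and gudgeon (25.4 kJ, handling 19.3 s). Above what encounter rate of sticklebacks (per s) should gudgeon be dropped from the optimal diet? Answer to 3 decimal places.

The zero-one rule: include gudgeon iff E₂/h₂ > λE₁/(1+λh₁). Equality gives the switch point.
λE₁h₂ = E₂ + λE₂h₁ ⇒ λ = E₂/(E₁h₂ − E₂h₁) = 25.4/(623.4 − 373.4) = 0.1016 per s.

0.102 per s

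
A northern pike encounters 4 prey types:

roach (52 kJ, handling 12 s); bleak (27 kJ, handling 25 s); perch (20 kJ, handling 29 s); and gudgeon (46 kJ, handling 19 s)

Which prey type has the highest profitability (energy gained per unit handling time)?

Profitability E/h (kJ/s): roach = 52/12 = 4.33, bleak = 27/25 = 1.08, perch = 20/29 = 0.69, gudgeon = 46/19 = 2.42.
Ranked: roach > gudgeon > bleak > perch.

roach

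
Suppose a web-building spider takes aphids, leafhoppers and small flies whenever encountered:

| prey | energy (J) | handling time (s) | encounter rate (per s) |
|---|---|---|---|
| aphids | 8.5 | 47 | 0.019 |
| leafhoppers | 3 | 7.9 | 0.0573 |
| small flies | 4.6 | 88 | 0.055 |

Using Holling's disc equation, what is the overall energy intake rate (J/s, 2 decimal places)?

R = Σλ_iE_i / (1 + Σλ_ih_i)
Numerator: 0.019×8.5 + 0.0573×3 + 0.055×4.6 = 0.5864
Denominator: 1 + 0.019×47 + 0.0573×7.9 + 0.055×88 = 7.186
R = 0.5864/7.186 = 0.08161 J/s

0.08 J/s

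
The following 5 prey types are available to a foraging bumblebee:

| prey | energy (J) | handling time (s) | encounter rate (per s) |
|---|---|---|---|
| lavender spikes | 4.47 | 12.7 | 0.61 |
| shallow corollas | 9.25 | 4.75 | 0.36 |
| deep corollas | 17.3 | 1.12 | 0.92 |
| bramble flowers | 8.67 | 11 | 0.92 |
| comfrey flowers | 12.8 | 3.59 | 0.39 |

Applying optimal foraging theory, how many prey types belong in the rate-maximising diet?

1

Rank by E/h (J/s): deep corollas 15.4, comfrey flowers 3.57, shallow corollas 1.95, bramble flowers 0.788, lavender spikes 0.352. Include each in turn until the next type's E/h falls below the running intake rate.
Rate on top 1: 7.839. comfrey flowers: 3.57 < 7.839 → exclude; stop.
Optimal diet: deep corollas — 1 of 5 types.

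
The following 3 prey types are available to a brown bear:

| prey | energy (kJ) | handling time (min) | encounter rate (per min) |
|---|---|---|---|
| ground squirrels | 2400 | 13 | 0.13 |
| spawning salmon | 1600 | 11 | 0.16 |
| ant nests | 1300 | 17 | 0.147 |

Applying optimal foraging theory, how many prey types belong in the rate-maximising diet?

2

Profitabilities (E/h, kJ/min): ground squirrels 185, spawning salmon 145, ant nests 76.5. Add prey in this order while the next type's profitability exceeds the intake rate on those already taken.
Rate on top 1: 116. spawning salmon: 145 > 116 → include.
Rate on top 2: 127.6. ant nests: 76.5 < 127.6 → exclude; stop.
Optimal diet: ground squirrels, spawning salmon — 2 of 3 types.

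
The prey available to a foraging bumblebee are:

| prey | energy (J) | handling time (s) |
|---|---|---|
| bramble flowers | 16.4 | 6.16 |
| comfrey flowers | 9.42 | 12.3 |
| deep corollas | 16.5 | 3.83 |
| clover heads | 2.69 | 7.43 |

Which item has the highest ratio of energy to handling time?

In descending order of E/h:
deep corollas: 16.5/3.83 = 4.31 J/s
bramble flowers: 16.4/6.16 = 2.66 J/s
comfrey flowers: 9.42/12.3 = 0.766 J/s
clover heads: 2.69/7.43 = 0.362 J/s

deep corollas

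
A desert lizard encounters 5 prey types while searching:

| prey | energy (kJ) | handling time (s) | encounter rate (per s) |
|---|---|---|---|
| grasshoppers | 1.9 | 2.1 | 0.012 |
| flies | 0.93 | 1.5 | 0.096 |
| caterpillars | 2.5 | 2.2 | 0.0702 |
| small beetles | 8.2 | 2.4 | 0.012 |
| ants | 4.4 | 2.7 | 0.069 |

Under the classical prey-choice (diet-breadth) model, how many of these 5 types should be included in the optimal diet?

5

Profitabilities (E/h, kJ/s): small beetles 3.42, ants 1.63, caterpillars 1.14, grasshoppers 0.905, flies 0.62. Add prey in this order while the next type's profitability exceeds the intake rate on those already taken.
Rate on top 1: 0.09565. ants: 1.63 > 0.09565 → include.
Rate on top 2: 0.3308. caterpillars: 1.14 > 0.3308 → include.
Rate on top 3: 0.4217. grasshoppers: 0.905 > 0.4217 → include.
Rate on top 4: 0.4304. flies: 0.62 > 0.4304 → include.
Optimal diet: small beetles, ants, caterpillars, grasshoppers, flies — 5 of 5 types.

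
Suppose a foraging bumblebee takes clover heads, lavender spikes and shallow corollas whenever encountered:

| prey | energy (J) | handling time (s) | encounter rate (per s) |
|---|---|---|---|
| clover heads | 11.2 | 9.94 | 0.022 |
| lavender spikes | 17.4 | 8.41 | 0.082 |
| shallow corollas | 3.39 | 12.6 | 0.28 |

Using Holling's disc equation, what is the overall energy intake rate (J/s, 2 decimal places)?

0.48 J/s

R = Σλ_iE_i / (1 + Σλ_ih_i)
Numerator: 0.022×11.2 + 0.082×17.4 + 0.28×3.39 = 2.622
Denominator: 1 + 0.022×9.94 + 0.082×8.41 + 0.28×12.6 = 5.436
R = 2.622/5.436 = 0.4824 J/s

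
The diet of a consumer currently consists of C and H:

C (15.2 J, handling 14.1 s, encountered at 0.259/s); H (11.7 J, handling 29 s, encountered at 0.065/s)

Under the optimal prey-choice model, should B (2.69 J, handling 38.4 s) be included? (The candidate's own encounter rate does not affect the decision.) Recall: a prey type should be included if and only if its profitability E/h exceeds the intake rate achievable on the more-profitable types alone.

Current rate: (0.259×15.2 + 0.065×11.7)/(1 + 0.259×14.1 + 0.065×29) = 0.7186 J/s.
B: E/h = 2.69/38.4 = 0.07005 J/s.
0.07005 < 0.7186, so adding B would lower the average — exclude it.

No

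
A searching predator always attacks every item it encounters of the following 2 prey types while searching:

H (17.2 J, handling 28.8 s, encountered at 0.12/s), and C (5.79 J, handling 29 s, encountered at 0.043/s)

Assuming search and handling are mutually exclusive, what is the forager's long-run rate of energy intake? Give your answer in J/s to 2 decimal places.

R = Σλ_iE_i / (1 + Σλ_ih_i)
Numerator: 0.12×17.2 + 0.043×5.79 = 2.313
Denominator: 1 + 0.12×28.8 + 0.043×29 = 5.703
R = 2.313/5.703 = 0.4056 J/s

0.41 J/s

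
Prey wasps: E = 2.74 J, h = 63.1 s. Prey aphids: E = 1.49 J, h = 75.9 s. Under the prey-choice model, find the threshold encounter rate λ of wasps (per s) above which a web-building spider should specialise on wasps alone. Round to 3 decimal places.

0.013 per s

The zero-one rule: include aphids iff E₂/h₂ > λE₁/(1+λh₁). Equality gives the switch point.
λE₁h₂ = E₂ + λE₂h₁ ⇒ λ = E₂/(E₁h₂ − E₂h₁) = 1.49/(208 − 94.02) = 0.01308 per s.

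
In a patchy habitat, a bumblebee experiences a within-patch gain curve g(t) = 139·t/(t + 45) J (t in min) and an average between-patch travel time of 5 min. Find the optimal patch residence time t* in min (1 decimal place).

By the marginal value theorem, leave when the instantaneous gain rate g'(t) equals the habitat-wide average g(t)/(T + t).
g'(t) = 139·45/(t + 45)². Setting 139·45/(t+45)² = 139t/[(t+45)(5+t)] gives 45(5+t) = t(t+45), so t² = 45×5 = 225.
t* = √225 = 15 min.

15.0 min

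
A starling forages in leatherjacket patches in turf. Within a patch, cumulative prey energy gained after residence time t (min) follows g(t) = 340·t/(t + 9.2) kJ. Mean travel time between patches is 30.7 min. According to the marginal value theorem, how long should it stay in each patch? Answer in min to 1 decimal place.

Optimal t* satisfies g'(t*) = g(t*)/(T + t*).
g'(t) = 340·9.2/(t + 9.2)². Setting 340·9.2/(t+9.2)² = 340t/[(t+9.2)(30.7+t)] gives 9.2(30.7+t) = t(t+9.2), so t² = 9.2×30.7 = 282.4.
t* = √282.4 = 16.81 min.

16.8 min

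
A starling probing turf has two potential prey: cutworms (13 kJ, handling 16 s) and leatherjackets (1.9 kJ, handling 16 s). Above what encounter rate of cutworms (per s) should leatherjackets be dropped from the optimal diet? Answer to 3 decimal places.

Drop leatherjackets once their profitability E₂/h₂ falls below the rate achievable on cutworms alone: E₂/h₂ = λE₁/(1 + λh₁).
Solve for λ: λE₁h₂ = E₂(1 + λh₁) → λ(E₁h₂ − E₂h₁) = E₂ → λ = E₂/(E₁h₂ − E₂h₁).
λ = 1.9/(13×16 − 1.9×16) = 1.9/177.6 = 0.0107 per s.

0.011 per s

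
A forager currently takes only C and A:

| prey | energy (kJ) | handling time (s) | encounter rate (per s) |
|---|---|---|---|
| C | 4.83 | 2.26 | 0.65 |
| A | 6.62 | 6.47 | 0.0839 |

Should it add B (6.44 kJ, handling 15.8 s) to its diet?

No

Current rate: (0.65×4.83 + 0.0839×6.62)/(1 + 0.65×2.26 + 0.0839×6.47) = 1.227 kJ/s.
Profitability of B: 6.44/15.8 = 0.4076 kJ/s.
0.4076 < 1.227, so adding B would lower the average — exclude it.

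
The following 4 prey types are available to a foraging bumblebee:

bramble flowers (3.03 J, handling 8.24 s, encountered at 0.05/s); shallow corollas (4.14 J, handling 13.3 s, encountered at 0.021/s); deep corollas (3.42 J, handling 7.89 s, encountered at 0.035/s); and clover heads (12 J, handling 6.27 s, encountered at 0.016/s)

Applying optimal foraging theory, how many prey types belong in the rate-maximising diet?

4

Profitabilities (E/h, J/s): clover heads 1.91, deep corollas 0.433, bramble flowers 0.368, shallow corollas 0.311. Add prey in this order while the next type's profitability exceeds the intake rate on those already taken.
Rate on top 1: 0.1745. deep corollas: 0.433 > 0.1745 → include.
Rate on top 2: 0.2264. bramble flowers: 0.368 > 0.2264 → include.
Rate on top 3: 0.259. shallow corollas: 0.311 > 0.259 → include.
Optimal diet: clover heads, deep corollas, bramble flowers, shallow corollas — 4 of 4 types.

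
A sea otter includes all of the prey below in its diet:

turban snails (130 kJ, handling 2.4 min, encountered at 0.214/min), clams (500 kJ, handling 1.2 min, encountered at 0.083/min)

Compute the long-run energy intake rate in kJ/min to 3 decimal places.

42.970 kJ/min

R = (0.214×130 + 0.083×500) / (1 + 0.214×2.4 + 0.083×1.2) = 69.32/1.613 = 42.97 kJ/min.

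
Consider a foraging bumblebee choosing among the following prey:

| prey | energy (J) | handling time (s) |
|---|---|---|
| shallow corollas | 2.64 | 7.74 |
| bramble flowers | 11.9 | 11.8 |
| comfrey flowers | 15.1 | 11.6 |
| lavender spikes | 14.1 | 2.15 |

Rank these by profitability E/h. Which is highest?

Profitability E/h (J/s): shallow corollas = 2.64/7.74 = 0.341, bramble flowers = 11.9/11.8 = 1.01, comfrey flowers = 15.1/11.6 = 1.3, lavender spikes = 14.1/2.15 = 6.56.
Ranked: lavender spikes > comfrey flowers > bramble flowers > shallow corollas.

lavender spikes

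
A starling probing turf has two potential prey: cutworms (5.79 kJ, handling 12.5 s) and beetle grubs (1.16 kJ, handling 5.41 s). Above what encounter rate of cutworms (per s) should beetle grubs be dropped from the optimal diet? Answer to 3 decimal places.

0.069 per s

Drop beetle grubs once their profitability E₂/h₂ falls below the rate achievable on cutworms alone: E₂/h₂ = λE₁/(1 + λh₁).
Solve for λ: λE₁h₂ = E₂(1 + λh₁) → λ(E₁h₂ − E₂h₁) = E₂ → λ = E₂/(E₁h₂ − E₂h₁).
λ = 1.16/(5.79×5.41 − 1.16×12.5) = 1.16/16.82 = 0.06895 per s.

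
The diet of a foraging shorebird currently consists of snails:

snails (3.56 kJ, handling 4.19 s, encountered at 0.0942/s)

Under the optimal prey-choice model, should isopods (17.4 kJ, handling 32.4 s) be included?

Intake rate on the current diet: R = (0.0942×3.56) / (1 + 0.0942×4.19) = 0.3354/1.395 = 0.2404 kJ/s.
Profitability of isopods: 17.4/32.4 = 0.537 kJ/s.
0.537 > 0.2404, so adding isopods raises the average — include it.

Yes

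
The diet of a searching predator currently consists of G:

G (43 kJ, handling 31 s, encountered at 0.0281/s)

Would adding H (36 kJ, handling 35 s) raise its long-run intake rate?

On G alone, R = ΣλE/(1+Σλh) = 1.208/1.871 = 0.6458 kJ/s.
H: E/h = 36/35 = 1.029 kJ/s.
1.029 > 0.6458, so adding H raises the average — include it.

Yes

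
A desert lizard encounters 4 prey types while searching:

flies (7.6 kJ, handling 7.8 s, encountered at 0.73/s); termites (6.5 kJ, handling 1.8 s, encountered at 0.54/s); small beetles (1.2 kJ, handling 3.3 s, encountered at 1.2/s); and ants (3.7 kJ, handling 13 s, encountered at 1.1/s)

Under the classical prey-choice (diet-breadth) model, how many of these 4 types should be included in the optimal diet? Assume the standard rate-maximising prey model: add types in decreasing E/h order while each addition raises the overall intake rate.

E/h in descending order: termites 3.61, flies 0.974, small beetles 0.364, ants 0.285 kJ/s. The optimal diet is the largest prefix of this list for which every included type satisfies E_i/h_i > R on the types above it.
Rate on top 1: 1.78. flies: 0.974 < 1.78 → exclude; stop.
Optimal diet: termites — 1 of 4 types.

1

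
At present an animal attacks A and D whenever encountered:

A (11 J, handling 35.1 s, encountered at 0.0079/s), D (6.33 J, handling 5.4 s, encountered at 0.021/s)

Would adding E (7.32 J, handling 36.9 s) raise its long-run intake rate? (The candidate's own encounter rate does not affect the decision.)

On A and D alone, R = ΣλE/(1+Σλh) = 0.2198/1.391 = 0.1581 J/s.
Profitability of E: 7.32/36.9 = 0.1984 J/s.
0.1984 > 0.1581, so adding E raises the average — include it.

Yes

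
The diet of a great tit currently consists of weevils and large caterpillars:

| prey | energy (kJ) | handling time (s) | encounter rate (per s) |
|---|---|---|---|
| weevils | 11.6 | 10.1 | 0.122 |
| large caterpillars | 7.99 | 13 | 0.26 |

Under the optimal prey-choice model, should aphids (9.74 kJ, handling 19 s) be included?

No

Intake rate on the current diet: R = (0.122×11.6 + 0.26×7.99) / (1 + 0.122×10.1 + 0.26×13) = 3.493/5.612 = 0.6223 kJ/s.
aphids: E/h = 9.74/19 = 0.5126 kJ/s.
Since 0.5126 < R, time spent handling aphids is better spent searching.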